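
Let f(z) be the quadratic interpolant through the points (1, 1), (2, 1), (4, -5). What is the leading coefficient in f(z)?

-1

Build the Lagrange basis polynomials:
L_0(z) = (z - 2)(z - 4) / [3] = (1/3)z^2 - 2z + 8/3
L_1(z) = (z - 1)(z - 4) / [-2] = -(1/2)z^2 + (5/2)z - 2
L_2(z) = (z - 1)(z - 2) / [6] = (1/6)z^2 - (1/2)z + 1/3
f(z) = 1·L_0 + 1·L_1 + (-5)·L_2
Only the coefficient of z^2 is needed; take it from each L_i and combine:
1·(1/3) + 1·(-1/2) + (-5)·(1/6) = -1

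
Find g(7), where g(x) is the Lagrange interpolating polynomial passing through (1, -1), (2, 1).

11

Evaluate each Lagrange basis at x = 7:
L_0(7) = (5)/[(-1)] = -5
L_1(7) = (6)/[(1)] = 6
Sum: (-1)·(-5) + 1·(6) = 11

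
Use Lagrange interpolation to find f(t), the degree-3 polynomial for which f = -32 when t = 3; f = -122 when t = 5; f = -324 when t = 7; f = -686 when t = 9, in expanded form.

Build the Lagrange basis polynomials:
L_0(t) = (t - 5)(t - 7)(t - 9) / [-48] = -(1/48)t^3 + (7/16)t^2 - (143/48)t + 105/16
L_1(t) = (t - 3)(t - 7)(t - 9) / [16] = (1/16)t^3 - (19/16)t^2 + (111/16)t - 189/16
L_2(t) = (t - 3)(t - 5)(t - 9) / [-16] = -(1/16)t^3 + (17/16)t^2 - (87/16)t + 135/16
L_3(t) = (t - 3)(t - 5)(t - 7) / [48] = (1/48)t^3 - (5/16)t^2 + (71/48)t - 35/16
f(t) = (-32)·L_0 + (-122)·L_1 + (-324)·L_2 + (-686)·L_3
  (-32)·L_0(t) = (2/3)t^3 - 14t^2 + (286/3)t - 210
  (-122)·L_1(t) = -(61/8)t^3 + (1159/8)t^2 - (6771/8)t + 11529/8
  (-324)·L_2(t) = (81/4)t^3 - (1377/4)t^2 + (7047/4)t - 10935/4
  (-686)·L_3(t) = -(343/24)t^3 + (1715/8)t^2 - (24353/24)t + 12005/8
Adding term by term: -t^3 + t^2 - 4t - 2

f(t) = -t^3 + t^2 - 4t - 2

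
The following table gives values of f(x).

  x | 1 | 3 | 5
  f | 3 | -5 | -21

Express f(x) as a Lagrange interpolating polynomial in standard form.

Build the Lagrange basis polynomials:
L_0(x) = (x - 3)(x - 5) / [8] = (1/8)x^2 - x + 15/8
L_1(x) = (x - 1)(x - 5) / [-4] = -(1/4)x^2 + (3/2)x - 5/4
L_2(x) = (x - 1)(x - 3) / [8] = (1/8)x^2 - (1/2)x + 3/8
f(x) = 3·L_0 + (-5)·L_1 + (-21)·L_2
  3·L_0(x) = (3/8)x^2 - 3x + 45/8
  (-5)·L_1(x) = (5/4)x^2 - (15/2)x + 25/4
  (-21)·L_2(x) = -(21/8)x^2 + (21/2)x - 63/8
Adding term by term: -x^2 + 4

f(x) = -x^2 + 4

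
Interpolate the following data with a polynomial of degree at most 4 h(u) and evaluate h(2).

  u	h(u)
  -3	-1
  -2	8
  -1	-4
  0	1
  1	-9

Evaluate each Lagrange basis at u = 2:
L_0(2) = (4)·(3)·(2)·(1)/[(-1)·(-2)·(-3)·(-4)] = 1
L_1(2) = (5)·(3)·(2)·(1)/[(1)·(-1)·(-2)·(-3)] = -5
L_2(2) = (5)·(4)·(2)·(1)/[(2)·(1)·(-1)·(-2)] = 10
L_3(2) = (5)·(4)·(3)·(1)/[(3)·(2)·(1)·(-1)] = -10
L_4(2) = (5)·(4)·(3)·(2)/[(4)·(3)·(2)·(1)] = 5
Sum: (-1)·(1) + 8·(-5) + (-4)·(10) + 1·(-10) + (-9)·(5) = -136

-136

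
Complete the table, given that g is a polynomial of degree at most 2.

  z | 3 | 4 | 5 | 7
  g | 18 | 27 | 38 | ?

The 3 known values determine g uniquely (degree ≤ 2).
Evaluate each Lagrange basis at z = 7:
L_0(7) = (3)·(2)/[(-1)·(-2)] = 3
L_1(7) = (4)·(2)/[(1)·(-1)] = -8
L_2(7) = (4)·(3)/[(2)·(1)] = 6
Sum: 18·(3) + 27·(-8) + 38·(6) = 66

66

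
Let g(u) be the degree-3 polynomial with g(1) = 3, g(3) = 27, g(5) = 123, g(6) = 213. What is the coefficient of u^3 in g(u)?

1

L_0(u) = (u - 3)(u - 5)(u - 6) / [-40] = -(1/40)u^3 + (7/20)u^2 - (63/40)u + 9/4
L_1(u) = (u - 1)(u - 5)(u - 6) / [12] = (1/12)u^3 - u^2 + (41/12)u - 5/2
L_2(u) = (u - 1)(u - 3)(u - 6) / [-8] = -(1/8)u^3 + (5/4)u^2 - (27/8)u + 9/4
L_3(u) = (u - 1)(u - 3)(u - 5) / [15] = (1/15)u^3 - (3/5)u^2 + (23/15)u - 1
g(u) = 3·L_0 + 27·L_1 + 123·L_2 + 213·L_3
Only the coefficient of u^3 is needed; take it from each L_i and combine:
3·(-1/40) + 27·(1/12) + 123·(-1/8) + 213·(1/15) = 1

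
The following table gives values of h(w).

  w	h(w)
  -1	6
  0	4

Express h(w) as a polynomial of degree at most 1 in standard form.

h(w) = -2w + 4

Build the Lagrange basis polynomials:
L_0(w) = w / [-1] = -w
L_1(w) = (w + 1) / [1] = w + 1
h(w) = 6·L_0 + 4·L_1
  6·L_0(w) = -6w
  4·L_1(w) = 4w + 4
Adding term by term: -2w + 4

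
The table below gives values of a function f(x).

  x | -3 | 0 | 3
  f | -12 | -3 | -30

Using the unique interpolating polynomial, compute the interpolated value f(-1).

Evaluate each Lagrange basis at x = -1:
L_0(-1) = (-1)·(-4)/[(-3)·(-6)] = 2/9
L_1(-1) = (2)·(-4)/[(3)·(-3)] = 8/9
L_2(-1) = (2)·(-1)/[(6)·(3)] = -1/9
Sum: (-12)·(2/9) + (-3)·(8/9) + (-30)·(-1/9) = -2

-2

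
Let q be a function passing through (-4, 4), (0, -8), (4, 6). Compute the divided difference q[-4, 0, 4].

q[-4,0] = (-8 - 4) / (0 - (-4)) = -3
q[0,4] = (6 - (-8)) / (4 - 0) = 7/2
q[-4,0,4] = (7/2 - (-3)) / (4 - (-4)) = 13/16

13/16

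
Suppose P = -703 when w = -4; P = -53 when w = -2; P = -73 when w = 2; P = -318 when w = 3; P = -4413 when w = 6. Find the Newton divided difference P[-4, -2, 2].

P[-4,-2] = (-53 - (-703)) / (-2 - (-4)) = 325
P[-2,2] = (-73 - (-53)) / (2 - (-2)) = -5
P[-4,-2,2] = (-5 - 325) / (2 - (-4)) = -55

-55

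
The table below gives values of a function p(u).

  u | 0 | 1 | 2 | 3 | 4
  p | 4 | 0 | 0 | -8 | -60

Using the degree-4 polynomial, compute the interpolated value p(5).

Using Newton's divided-difference form:
p[0,1] = (0 - 4) / (1 - 0) = -4
p[1,2] = (0 - 0) / (2 - 1) = 0
p[2,3] = (-8 - 0) / (3 - 2) = -8
p[3,4] = (-60 - (-8)) / (4 - 3) = -52
p[0,1,2] = (0 - (-4)) / (2 - 0) = 2
p[1,2,3] = (-8 - 0) / (3 - 1) = -4
p[2,3,4] = (-52 - (-8)) / (4 - 2) = -22
p[0,1,2,3] = (-4 - 2) / (3 - 0) = -2
p[1,2,3,4] = (-22 - (-4)) / (4 - 1) = -6
p[0,1,2,3,4] = (-6 - (-2)) / (4 - 0) = -1
p(5) = 4 + (-4)·(5) + 2·(5)·(4) + (-2)·(5)·(4)·(3) + (-1)·(5)·(4)·(3)·(2) = -216

-216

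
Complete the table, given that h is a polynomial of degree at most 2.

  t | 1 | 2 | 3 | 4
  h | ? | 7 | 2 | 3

18

The 3 known values determine h uniquely (degree ≤ 2).
Evaluate each Lagrange basis at t = 1:
L_0(1) = (-2)·(-3)/[(-1)·(-2)] = 3
L_1(1) = (-1)·(-3)/[(1)·(-1)] = -3
L_2(1) = (-1)·(-2)/[(2)·(1)] = 1
Sum: 7·(3) + 2·(-3) + 3·(1) = 18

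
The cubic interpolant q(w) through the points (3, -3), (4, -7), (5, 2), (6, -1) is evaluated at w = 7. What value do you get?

L_0(7) = (3)·(2)·(1)/[(-1)·(-2)·(-3)] = -1
L_1(7) = (4)·(2)·(1)/[(1)·(-1)·(-2)] = 4
L_2(7) = (4)·(3)·(1)/[(2)·(1)·(-1)] = -6
L_3(7) = (4)·(3)·(2)/[(3)·(2)·(1)] = 4
Sum: (-3)·(-1) + (-7)·(4) + 2·(-6) + (-1)·(4) = -41

-41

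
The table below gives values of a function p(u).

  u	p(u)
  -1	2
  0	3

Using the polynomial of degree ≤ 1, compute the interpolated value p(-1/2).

Evaluate each Lagrange basis at u = -1/2:
L_0(-1/2) = (-1/2)/[(-1)] = 1/2
L_1(-1/2) = (1/2)/[(1)] = 1/2
Sum: 2·(1/2) + 3·(1/2) = 5/2

5/2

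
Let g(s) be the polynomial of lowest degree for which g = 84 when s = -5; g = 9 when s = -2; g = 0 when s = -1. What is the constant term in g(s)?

-1

Build the Lagrange basis polynomials:
L_0(s) = (s + 2)(s + 1) / [12] = (1/12)s^2 + (1/4)s + 1/6
L_1(s) = (s + 5)(s + 1) / [-3] = -(1/3)s^2 - 2s - 5/3
L_2(s) = (s + 5)(s + 2) / [4] = (1/4)s^2 + (7/4)s + 5/2
g(s) = 84·L_0 + 9·L_1 + 0·L_2
Only the constant term is needed; take it from each L_i and combine:
84·(1/6) + 9·(-5/3) + 0·(5/2) = -1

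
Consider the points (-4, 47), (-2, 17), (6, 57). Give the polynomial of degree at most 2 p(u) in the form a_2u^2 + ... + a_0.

p(u) = 2u^2 - 3u + 3

Newton's divided differences:
p[-4,-2] = (17 - 47) / (-2 - (-4)) = -15
p[-2,6] = (57 - 17) / (6 - (-2)) = 5
p[-4,-2,6] = (5 - (-15)) / (6 - (-4)) = 2
p(u) = 47 + (-15)·(u + 4) + 2·(u + 4)(u + 2)
Expanding: p(u) = 2u^2 - 3u + 3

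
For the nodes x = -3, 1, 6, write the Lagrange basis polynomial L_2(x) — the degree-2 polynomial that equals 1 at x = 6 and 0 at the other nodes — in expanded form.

L_2(x) = (1/45)x^2 + (2/45)x - 1/15

L_2(x) = (x + 3)(x - 1) / [(9)·(5)]
       = (x^2 + 2x - 3) / (45)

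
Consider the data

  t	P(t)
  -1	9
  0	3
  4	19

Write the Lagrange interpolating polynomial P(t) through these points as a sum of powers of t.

P(t) = 2t^2 - 4t + 3

L_0(t) = t(t - 4) / [5] = (1/5)t^2 - (4/5)t
L_1(t) = (t + 1)(t - 4) / [-4] = -(1/4)t^2 + (3/4)t + 1
L_2(t) = (t + 1)t / [20] = (1/20)t^2 + (1/20)t
P(t) = 9·L_0 + 3·L_1 + 19·L_2
  9·L_0(t) = (9/5)t^2 - (36/5)t
  3·L_1(t) = -(3/4)t^2 + (9/4)t + 3
  19·L_2(t) = (19/20)t^2 + (19/20)t
Adding term by term: 2t^2 - 4t + 3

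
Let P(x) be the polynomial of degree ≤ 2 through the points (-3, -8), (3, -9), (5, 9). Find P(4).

-55/48

L_0(4) = (1)·(-1)/[(-6)·(-8)] = -1/48
L_1(4) = (7)·(-1)/[(6)·(-2)] = 7/12
L_2(4) = (7)·(1)/[(8)·(2)] = 7/16
Sum: (-8)·(-1/48) + (-9)·(7/12) + 9·(7/16) = -55/48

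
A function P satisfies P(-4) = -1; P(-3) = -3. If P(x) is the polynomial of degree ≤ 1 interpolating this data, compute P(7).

Evaluate each Lagrange basis at x = 7:
L_0(7) = (10)/[(-1)] = -10
L_1(7) = (11)/[(1)] = 11
Sum: (-1)·(-10) + (-3)·(11) = -23

-23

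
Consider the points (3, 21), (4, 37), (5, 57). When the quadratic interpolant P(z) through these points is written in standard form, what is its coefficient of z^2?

2

The leading coefficient equals the top divided difference P[3,4,5].
P[3,4] = (37 - 21) / (4 - 3) = 16
P[4,5] = (57 - 37) / (5 - 4) = 20
P[3,4,5] = (20 - 16) / (5 - 3) = 2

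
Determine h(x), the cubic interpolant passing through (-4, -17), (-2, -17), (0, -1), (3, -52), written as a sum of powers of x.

Build the Lagrange basis polynomials:
L_0(x) = (x + 2)x(x - 3) / [-56] = -(1/56)x^3 + (1/56)x^2 + (3/28)x
L_1(x) = (x + 4)x(x - 3) / [20] = (1/20)x^3 + (1/20)x^2 - (3/5)x
L_2(x) = (x + 4)(x + 2)(x - 3) / [-24] = -(1/24)x^3 - (1/8)x^2 + (5/12)x + 1
L_3(x) = (x + 4)(x + 2)x / [105] = (1/105)x^3 + (2/35)x^2 + (8/105)x
h(x) = (-17)·L_0 + (-17)·L_1 + (-1)·L_2 + (-52)·L_3
  (-17)·L_0(x) = (17/56)x^3 - (17/56)x^2 - (51/28)x
  (-17)·L_1(x) = -(17/20)x^3 - (17/20)x^2 + (51/5)x
  (-1)·L_2(x) = (1/24)x^3 + (1/8)x^2 - (5/12)x - 1
  (-52)·L_3(x) = -(52/105)x^3 - (104/35)x^2 - (416/105)x
Adding term by term: -x^3 - 4x^2 + 4x - 1

h(x) = -x^3 - 4x^2 + 4x - 1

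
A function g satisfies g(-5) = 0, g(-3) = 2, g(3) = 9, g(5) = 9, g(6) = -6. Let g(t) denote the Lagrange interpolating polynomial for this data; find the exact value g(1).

-361/198

L_0(1) = (4)·(-2)·(-4)·(-5)/[(-2)·(-8)·(-10)·(-11)] = -1/11
L_1(1) = (6)·(-2)·(-4)·(-5)/[(2)·(-6)·(-8)·(-9)] = 5/18
L_2(1) = (6)·(4)·(-4)·(-5)/[(8)·(6)·(-2)·(-3)] = 5/3
L_3(1) = (6)·(4)·(-2)·(-5)/[(10)·(8)·(2)·(-1)] = -3/2
L_4(1) = (6)·(4)·(-2)·(-4)/[(11)·(9)·(3)·(1)] = 64/99
Sum: 0 + 2·(5/18) + 9·(5/3) + 9·(-3/2) + (-6)·(64/99) = -361/198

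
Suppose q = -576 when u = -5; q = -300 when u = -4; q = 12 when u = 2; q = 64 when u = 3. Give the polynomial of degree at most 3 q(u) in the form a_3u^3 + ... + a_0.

q(u) = 4u^3 - 4u^2 - 4u + 4

Build the Lagrange basis polynomials:
L_0(u) = (u + 4)(u - 2)(u - 3) / [-56] = -(1/56)u^3 + (1/56)u^2 + (1/4)u - 3/7
L_1(u) = (u + 5)(u - 2)(u - 3) / [42] = (1/42)u^3 - (19/42)u + 5/7
L_2(u) = (u + 5)(u + 4)(u - 3) / [-42] = -(1/42)u^3 - (1/7)u^2 + (1/6)u + 10/7
L_3(u) = (u + 5)(u + 4)(u - 2) / [56] = (1/56)u^3 + (1/8)u^2 + (1/28)u - 5/7
q(u) = (-576)·L_0 + (-300)·L_1 + 12·L_2 + 64·L_3
  (-576)·L_0(u) = (72/7)u^3 - (72/7)u^2 - 144u + 1728/7
  (-300)·L_1(u) = -(50/7)u^3 + (950/7)u - 1500/7
  12·L_2(u) = -(2/7)u^3 - (12/7)u^2 + 2u + 120/7
  64·L_3(u) = (8/7)u^3 + 8u^2 + (16/7)u - 320/7
Adding term by term: 4u^3 - 4u^2 - 4u + 4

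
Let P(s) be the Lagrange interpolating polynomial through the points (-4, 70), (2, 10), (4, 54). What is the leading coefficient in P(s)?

4

The leading coefficient equals the top divided difference P[-4,2,4].
P[-4,2] = (10 - 70) / (2 - (-4)) = -10
P[2,4] = (54 - 10) / (4 - 2) = 22
P[-4,2,4] = (22 - (-10)) / (4 - (-4)) = 4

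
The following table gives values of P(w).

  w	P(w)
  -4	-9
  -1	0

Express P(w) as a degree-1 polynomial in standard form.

P(w) = 3w + 3

Build the Lagrange basis polynomials:
L_0(w) = (w + 1) / [-3] = -(1/3)w - 1/3
L_1(w) = (w + 4) / [3] = (1/3)w + 4/3
P(w) = (-9)·L_0 + 0·L_1
  (-9)·L_0(w) = 3w + 3
  0·L_1(w) = 0
Adding term by term: 3w + 3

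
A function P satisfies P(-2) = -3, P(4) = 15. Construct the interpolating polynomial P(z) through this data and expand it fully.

L_0(z) = (z - 4) / [-6] = -(1/6)z + 2/3
L_1(z) = (z + 2) / [6] = (1/6)z + 1/3
P(z) = (-3)·L_0 + 15·L_1
  (-3)·L_0(z) = (1/2)z - 2
  15·L_1(z) = (5/2)z + 5
Adding term by term: 3z + 3

P(z) = 3z + 3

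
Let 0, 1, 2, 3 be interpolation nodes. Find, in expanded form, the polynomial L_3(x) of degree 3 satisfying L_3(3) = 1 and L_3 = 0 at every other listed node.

L_3(x) = (1/6)x^3 - (1/2)x^2 + (1/3)x

L_3(x) = x(x - 1)(x - 2) / [(3)·(2)·(1)]
       = (x^3 - 3x^2 + 2x) / (6)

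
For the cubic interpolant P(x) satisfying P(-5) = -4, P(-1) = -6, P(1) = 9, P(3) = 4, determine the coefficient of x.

Build the Lagrange basis polynomials:
L_0(x) = (x + 1)(x - 1)(x - 3) / [-192] = -(1/192)x^3 + (1/64)x^2 + (1/192)x - 1/64
L_1(x) = (x + 5)(x - 1)(x - 3) / [32] = (1/32)x^3 + (1/32)x^2 - (17/32)x + 15/32
L_2(x) = (x + 5)(x + 1)(x - 3) / [-24] = -(1/24)x^3 - (1/8)x^2 + (13/24)x + 5/8
L_3(x) = (x + 5)(x + 1)(x - 1) / [64] = (1/64)x^3 + (5/64)x^2 - (1/64)x - 5/64
P(x) = (-4)·L_0 + (-6)·L_1 + 9·L_2 + 4·L_3
Only the coefficient of x is needed; take it from each L_i and combine:
(-4)·(1/192) + (-6)·(-17/32) + 9·(13/24) + 4·(-1/64) = 383/48

383/48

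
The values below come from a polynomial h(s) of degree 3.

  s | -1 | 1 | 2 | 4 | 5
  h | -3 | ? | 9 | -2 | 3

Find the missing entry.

71/5

The 4 known values determine h uniquely (degree ≤ 3).
Evaluate each Lagrange basis at s = 1:
L_0(1) = (-1)·(-3)·(-4)/[(-3)·(-5)·(-6)] = 2/15
L_1(1) = (2)·(-3)·(-4)/[(3)·(-2)·(-3)] = 4/3
L_2(1) = (2)·(-1)·(-4)/[(5)·(2)·(-1)] = -4/5
L_3(1) = (2)·(-1)·(-3)/[(6)·(3)·(1)] = 1/3
Sum: (-3)·(2/15) + 9·(4/3) + (-2)·(-4/5) + 3·(1/3) = 71/5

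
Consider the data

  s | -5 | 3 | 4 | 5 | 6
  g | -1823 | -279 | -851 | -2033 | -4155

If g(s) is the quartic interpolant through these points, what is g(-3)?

-249

L_0(-3) = (-6)·(-7)·(-8)·(-9)/[(-8)·(-9)·(-10)·(-11)] = 21/55
L_1(-3) = (2)·(-7)·(-8)·(-9)/[(8)·(-1)·(-2)·(-3)] = 21
L_2(-3) = (2)·(-6)·(-8)·(-9)/[(9)·(1)·(-1)·(-2)] = -48
L_3(-3) = (2)·(-6)·(-7)·(-9)/[(10)·(2)·(1)·(-1)] = 189/5
L_4(-3) = (2)·(-6)·(-7)·(-8)/[(11)·(3)·(2)·(1)] = -112/11
Sum: (-1823)·(21/55) + (-279)·(21) + (-851)·(-48) + (-2033)·(189/5) + (-4155)·(-112/11) = -249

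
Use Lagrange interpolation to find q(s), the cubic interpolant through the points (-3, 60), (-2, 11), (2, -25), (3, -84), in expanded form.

Build the Lagrange basis polynomials:
L_0(s) = (s + 2)(s - 2)(s - 3) / [-30] = -(1/30)s^3 + (1/10)s^2 + (2/15)s - 2/5
L_1(s) = (s + 3)(s - 2)(s - 3) / [20] = (1/20)s^3 - (1/10)s^2 - (9/20)s + 9/10
L_2(s) = (s + 3)(s + 2)(s - 3) / [-20] = -(1/20)s^3 - (1/10)s^2 + (9/20)s + 9/10
L_3(s) = (s + 3)(s + 2)(s - 2) / [30] = (1/30)s^3 + (1/10)s^2 - (2/15)s - 2/5
q(s) = 60·L_0 + 11·L_1 + (-25)·L_2 + (-84)·L_3
  60·L_0(s) = -2s^3 + 6s^2 + 8s - 24
  11·L_1(s) = (11/20)s^3 - (11/10)s^2 - (99/20)s + 99/10
  (-25)·L_2(s) = (5/4)s^3 + (5/2)s^2 - (45/4)s - 45/2
  (-84)·L_3(s) = -(14/5)s^3 - (42/5)s^2 + (56/5)s + 168/5
Adding term by term: -3s^3 - s^2 + 3s - 3

q(s) = -3s^3 - s^2 + 3s - 3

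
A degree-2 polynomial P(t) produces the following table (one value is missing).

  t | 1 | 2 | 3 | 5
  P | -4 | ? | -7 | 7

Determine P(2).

-61/8

The 3 known values determine P uniquely (degree ≤ 2).
Evaluate each Lagrange basis at t = 2:
L_0(2) = (-1)·(-3)/[(-2)·(-4)] = 3/8
L_1(2) = (1)·(-3)/[(2)·(-2)] = 3/4
L_2(2) = (1)·(-1)/[(4)·(2)] = -1/8
Sum: (-4)·(3/8) + (-7)·(3/4) + 7·(-1/8) = -61/8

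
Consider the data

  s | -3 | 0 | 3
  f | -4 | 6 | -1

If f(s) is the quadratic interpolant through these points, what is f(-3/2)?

25/8

Using Newton's divided-difference form:
f[-3,0] = (6 - (-4)) / (0 - (-3)) = 10/3
f[0,3] = (-1 - 6) / (3 - 0) = -7/3
f[-3,0,3] = (-7/3 - 10/3) / (3 - (-3)) = -17/18
f(-3/2) = -4 + (10/3)·(3/2) + (-17/18)·(3/2)·(-3/2) = 25/8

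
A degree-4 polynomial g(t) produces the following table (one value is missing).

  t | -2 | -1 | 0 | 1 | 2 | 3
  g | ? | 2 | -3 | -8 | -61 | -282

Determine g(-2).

-17

The 5 known values determine g uniquely (degree ≤ 4).
Evaluate each Lagrange basis at t = -2:
L_0(-2) = (-2)·(-3)·(-4)·(-5)/[(-1)·(-2)·(-3)·(-4)] = 5
L_1(-2) = (-1)·(-3)·(-4)·(-5)/[(1)·(-1)·(-2)·(-3)] = -10
L_2(-2) = (-1)·(-2)·(-4)·(-5)/[(2)·(1)·(-1)·(-2)] = 10
L_3(-2) = (-1)·(-2)·(-3)·(-5)/[(3)·(2)·(1)·(-1)] = -5
L_4(-2) = (-1)·(-2)·(-3)·(-4)/[(4)·(3)·(2)·(1)] = 1
Sum: 2·(5) + (-3)·(-10) + (-8)·(10) + (-61)·(-5) + (-282)·(1) = -17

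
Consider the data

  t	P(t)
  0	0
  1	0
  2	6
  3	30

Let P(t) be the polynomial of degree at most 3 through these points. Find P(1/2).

Evaluate each Lagrange basis at t = 1/2:
L_0(1/2) = (-1/2)·(-3/2)·(-5/2)/[(-1)·(-2)·(-3)] = 5/16
L_1(1/2) = (1/2)·(-3/2)·(-5/2)/[(1)·(-1)·(-2)] = 15/16
L_2(1/2) = (1/2)·(-1/2)·(-5/2)/[(2)·(1)·(-1)] = -5/16
L_3(1/2) = (1/2)·(-1/2)·(-3/2)/[(3)·(2)·(1)] = 1/16
Sum: 0 + 0 + 6·(-5/16) + 30·(1/16) = 0

0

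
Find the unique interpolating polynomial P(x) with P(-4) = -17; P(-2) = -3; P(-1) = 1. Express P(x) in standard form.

P(x) = -x^2 + x + 3

L_0(x) = (x + 2)(x + 1) / [6] = (1/6)x^2 + (1/2)x + 1/3
L_1(x) = (x + 4)(x + 1) / [-2] = -(1/2)x^2 - (5/2)x - 2
L_2(x) = (x + 4)(x + 2) / [3] = (1/3)x^2 + 2x + 8/3
P(x) = (-17)·L_0 + (-3)·L_1 + 1·L_2
  (-17)·L_0(x) = -(17/6)x^2 - (17/2)x - 17/3
  (-3)·L_1(x) = (3/2)x^2 + (15/2)x + 6
  1·L_2(x) = (1/3)x^2 + 2x + 8/3
Adding term by term: -x^2 + x + 3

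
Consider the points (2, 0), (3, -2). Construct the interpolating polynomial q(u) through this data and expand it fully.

q(u) = -2u + 4

Build the Lagrange basis polynomials:
L_0(u) = (u - 3) / [-1] = -u + 3
L_1(u) = (u - 2) / [1] = u - 2
q(u) = 0·L_0 + (-2)·L_1
  0·L_0(u) = 0
  (-2)·L_1(u) = -2u + 4
Adding term by term: -2u + 4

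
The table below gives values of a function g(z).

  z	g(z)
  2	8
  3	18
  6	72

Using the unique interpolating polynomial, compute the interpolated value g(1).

2

Using Newton's divided-difference form:
g[2,3] = (18 - 8) / (3 - 2) = 10
g[3,6] = (72 - 18) / (6 - 3) = 18
g[2,3,6] = (18 - 10) / (6 - 2) = 2
g(1) = 8 + 10·(-1) + 2·(-1)·(-2) = 2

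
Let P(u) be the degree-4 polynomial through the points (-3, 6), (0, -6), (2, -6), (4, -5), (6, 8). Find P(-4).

1415/63

Using Newton's divided-difference form:
P[-3,0] = (-6 - 6) / (0 - (-3)) = -4
P[0,2] = (-6 - (-6)) / (2 - 0) = 0
P[2,4] = (-5 - (-6)) / (4 - 2) = 1/2
P[4,6] = (8 - (-5)) / (6 - 4) = 13/2
P[-3,0,2] = (0 - (-4)) / (2 - (-3)) = 4/5
P[0,2,4] = (1/2 - 0) / (4 - 0) = 1/8
P[2,4,6] = (13/2 - 1/2) / (6 - 2) = 3/2
P[-3,0,2,4] = (1/8 - 4/5) / (4 - (-3)) = -27/280
P[0,2,4,6] = (3/2 - 1/8) / (6 - 0) = 11/48
P[-3,0,2,4,6] = (11/48 - (-27/280)) / (6 - (-3)) = 547/15120
P(-4) = 6 + (-4)·(-1) + (4/5)·(-1)·(-4) + (-27/280)·(-1)·(-4)·(-6) + (547/15120)·(-1)·(-4)·(-6)·(-8) = 1415/63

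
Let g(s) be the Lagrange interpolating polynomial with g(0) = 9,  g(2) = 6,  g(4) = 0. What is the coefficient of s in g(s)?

-3/4

Build the Lagrange basis polynomials:
L_0(s) = (s - 2)(s - 4) / [8] = (1/8)s^2 - (3/4)s + 1
L_1(s) = s(s - 4) / [-4] = -(1/4)s^2 + s
L_2(s) = s(s - 2) / [8] = (1/8)s^2 - (1/4)s
g(s) = 9·L_0 + 6·L_1 + 0·L_2
Only the coefficient of s is needed; take it from each L_i and combine:
9·(-3/4) + 6·(1) + 0·(-1/4) = -3/4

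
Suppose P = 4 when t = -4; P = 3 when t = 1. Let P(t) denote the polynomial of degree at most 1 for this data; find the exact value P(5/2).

Evaluate each Lagrange basis at t = 5/2:
L_0(5/2) = (3/2)/[(-5)] = -3/10
L_1(5/2) = (13/2)/[(5)] = 13/10
Sum: 4·(-3/10) + 3·(13/10) = 27/10

27/10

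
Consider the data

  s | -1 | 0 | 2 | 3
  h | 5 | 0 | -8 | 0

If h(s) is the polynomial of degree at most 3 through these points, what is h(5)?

135/2

Using Newton's divided-difference form:
h[-1,0] = (0 - 5) / (0 - (-1)) = -5
h[0,2] = (-8 - 0) / (2 - 0) = -4
h[2,3] = (0 - (-8)) / (3 - 2) = 8
h[-1,0,2] = (-4 - (-5)) / (2 - (-1)) = 1/3
h[0,2,3] = (8 - (-4)) / (3 - 0) = 4
h[-1,0,2,3] = (4 - 1/3) / (3 - (-1)) = 11/12
h(5) = 5 + (-5)·(6) + (1/3)·(6)·(5) + (11/12)·(6)·(5)·(3) = 135/2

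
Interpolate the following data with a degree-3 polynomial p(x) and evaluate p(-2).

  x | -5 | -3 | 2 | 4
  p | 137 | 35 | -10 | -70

Using Newton's divided-difference form:
p[-5,-3] = (35 - 137) / (-3 - (-5)) = -51
p[-3,2] = (-10 - 35) / (2 - (-3)) = -9
p[2,4] = (-70 - (-10)) / (4 - 2) = -30
p[-5,-3,2] = (-9 - (-51)) / (2 - (-5)) = 6
p[-3,2,4] = (-30 - (-9)) / (4 - (-3)) = -3
p[-5,-3,2,4] = (-3 - 6) / (4 - (-5)) = -1
p(-2) = 137 + (-51)·(3) + 6·(3)·(1) + (-1)·(3)·(1)·(-4) = 14

14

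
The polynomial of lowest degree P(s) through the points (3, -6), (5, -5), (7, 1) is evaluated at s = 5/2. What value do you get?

-175/32

L_0(5/2) = (-5/2)·(-9/2)/[(-2)·(-4)] = 45/32
L_1(5/2) = (-1/2)·(-9/2)/[(2)·(-2)] = -9/16
L_2(5/2) = (-1/2)·(-5/2)/[(4)·(2)] = 5/32
Sum: (-6)·(45/32) + (-5)·(-9/16) + 1·(5/32) = -175/32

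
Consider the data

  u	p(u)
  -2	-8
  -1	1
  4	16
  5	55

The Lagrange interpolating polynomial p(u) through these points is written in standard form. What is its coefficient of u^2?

-2

Build the Lagrange basis polynomials:
L_0(u) = (u + 1)(u - 4)(u - 5) / [-42] = -(1/42)u^3 + (4/21)u^2 - (11/42)u - 10/21
L_1(u) = (u + 2)(u - 4)(u - 5) / [30] = (1/30)u^3 - (7/30)u^2 + (1/15)u + 4/3
L_2(u) = (u + 2)(u + 1)(u - 5) / [-30] = -(1/30)u^3 + (1/15)u^2 + (13/30)u + 1/3
L_3(u) = (u + 2)(u + 1)(u - 4) / [42] = (1/42)u^3 - (1/42)u^2 - (5/21)u - 4/21
p(u) = (-8)·L_0 + 1·L_1 + 16·L_2 + 55·L_3
Only the coefficient of u^2 is needed; take it from each L_i and combine:
(-8)·(4/21) + 1·(-7/30) + 16·(1/15) + 55·(-1/42) = -2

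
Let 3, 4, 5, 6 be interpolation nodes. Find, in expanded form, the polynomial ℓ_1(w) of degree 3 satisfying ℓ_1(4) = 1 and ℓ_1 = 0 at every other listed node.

ℓ_1(w) = (w - 3)(w - 5)(w - 6) / [(1)·(-1)·(-2)]
       = (w^3 - 14w^2 + 63w - 90) / (2)

ℓ_1(w) = (1/2)w^3 - 7w^2 + (63/2)w - 45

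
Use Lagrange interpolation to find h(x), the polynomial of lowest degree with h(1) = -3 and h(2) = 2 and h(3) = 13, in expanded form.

Build the Lagrange basis polynomials:
L_0(x) = (x - 2)(x - 3) / [2] = (1/2)x^2 - (5/2)x + 3
L_1(x) = (x - 1)(x - 3) / [-1] = -x^2 + 4x - 3
L_2(x) = (x - 1)(x - 2) / [2] = (1/2)x^2 - (3/2)x + 1
h(x) = (-3)·L_0 + 2·L_1 + 13·L_2
  (-3)·L_0(x) = -(3/2)x^2 + (15/2)x - 9
  2·L_1(x) = -2x^2 + 8x - 6
  13·L_2(x) = (13/2)x^2 - (39/2)x + 13
Adding term by term: 3x^2 - 4x - 2

h(x) = 3x^2 - 4x - 2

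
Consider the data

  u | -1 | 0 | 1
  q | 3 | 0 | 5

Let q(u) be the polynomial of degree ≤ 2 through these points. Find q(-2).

14

L_0(-2) = (-2)·(-3)/[(-1)·(-2)] = 3
L_1(-2) = (-1)·(-3)/[(1)·(-1)] = -3
L_2(-2) = (-1)·(-2)/[(2)·(1)] = 1
Sum: 3·(3) + 0 + 5·(1) = 14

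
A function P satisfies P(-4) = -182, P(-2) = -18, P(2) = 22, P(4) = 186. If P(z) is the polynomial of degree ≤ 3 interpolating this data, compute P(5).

367

Evaluate each Lagrange basis at z = 5:
L_0(5) = (7)·(3)·(1)/[(-2)·(-6)·(-8)] = -7/32
L_1(5) = (9)·(3)·(1)/[(2)·(-4)·(-6)] = 9/16
L_2(5) = (9)·(7)·(1)/[(6)·(4)·(-2)] = -21/16
L_3(5) = (9)·(7)·(3)/[(8)·(6)·(2)] = 63/32
Sum: (-182)·(-7/32) + (-18)·(9/16) + 22·(-21/16) + 186·(63/32) = 367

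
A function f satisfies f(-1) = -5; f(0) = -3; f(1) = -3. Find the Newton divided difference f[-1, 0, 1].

-1

f[-1,0] = (-3 - (-5)) / (0 - (-1)) = 2
f[0,1] = (-3 - (-3)) / (1 - 0) = 0
f[-1,0,1] = (0 - 2) / (1 - (-1)) = -1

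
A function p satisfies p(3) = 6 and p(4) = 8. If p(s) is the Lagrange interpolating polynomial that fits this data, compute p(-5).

Evaluate each Lagrange basis at s = -5:
L_0(-5) = (-9)/[(-1)] = 9
L_1(-5) = (-8)/[(1)] = -8
Sum: 6·(9) + 8·(-8) = -10

-10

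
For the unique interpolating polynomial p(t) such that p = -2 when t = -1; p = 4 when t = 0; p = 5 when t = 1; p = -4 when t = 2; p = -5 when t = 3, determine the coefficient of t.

Build the Lagrange basis polynomials:
L_0(t) = t(t - 1)(t - 2)(t - 3) / [24] = (1/24)t^4 - (1/4)t^3 + (11/24)t^2 - (1/4)t
L_1(t) = (t + 1)(t - 1)(t - 2)(t - 3) / [-6] = -(1/6)t^4 + (5/6)t^3 - (5/6)t^2 - (5/6)t + 1
L_2(t) = (t + 1)t(t - 2)(t - 3) / [4] = (1/4)t^4 - t^3 + (1/4)t^2 + (3/2)t
L_3(t) = (t + 1)t(t - 1)(t - 3) / [-6] = -(1/6)t^4 + (1/2)t^3 + (1/6)t^2 - (1/2)t
L_4(t) = (t + 1)t(t - 1)(t - 2) / [24] = (1/24)t^4 - (1/12)t^3 - (1/24)t^2 + (1/12)t
p(t) = (-2)·L_0 + 4·L_1 + 5·L_2 + (-4)·L_3 + (-5)·L_4
Only the coefficient of t is needed; take it from each L_i and combine:
(-2)·(-1/4) + 4·(-5/6) + 5·(3/2) + (-4)·(-1/2) + (-5)·(1/12) = 25/4

25/4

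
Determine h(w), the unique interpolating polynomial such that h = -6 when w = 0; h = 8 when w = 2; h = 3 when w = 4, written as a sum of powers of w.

h(w) = -(19/8)w^2 + (47/4)w - 6

Build the Lagrange basis polynomials:
L_0(w) = (w - 2)(w - 4) / [8] = (1/8)w^2 - (3/4)w + 1
L_1(w) = w(w - 4) / [-4] = -(1/4)w^2 + w
L_2(w) = w(w - 2) / [8] = (1/8)w^2 - (1/4)w
h(w) = (-6)·L_0 + 8·L_1 + 3·L_2
  (-6)·L_0(w) = -(3/4)w^2 + (9/2)w - 6
  8·L_1(w) = -2w^2 + 8w
  3·L_2(w) = (3/8)w^2 - (3/4)w
Adding term by term: -(19/8)w^2 + (47/4)w - 6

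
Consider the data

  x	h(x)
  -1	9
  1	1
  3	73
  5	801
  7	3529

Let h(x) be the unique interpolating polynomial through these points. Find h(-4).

801

Using Newton's divided-difference form:
h[-1,1] = (1 - 9) / (1 - (-1)) = -4
h[1,3] = (73 - 1) / (3 - 1) = 36
h[3,5] = (801 - 73) / (5 - 3) = 364
h[5,7] = (3529 - 801) / (7 - 5) = 1364
h[-1,1,3] = (36 - (-4)) / (3 - (-1)) = 10
h[1,3,5] = (364 - 36) / (5 - 1) = 82
h[3,5,7] = (1364 - 364) / (7 - 3) = 250
h[-1,1,3,5] = (82 - 10) / (5 - (-1)) = 12
h[1,3,5,7] = (250 - 82) / (7 - 1) = 28
h[-1,1,3,5,7] = (28 - 12) / (7 - (-1)) = 2
h(-4) = 9 + (-4)·(-3) + 10·(-3)·(-5) + 12·(-3)·(-5)·(-7) + 2·(-3)·(-5)·(-7)·(-9) = 801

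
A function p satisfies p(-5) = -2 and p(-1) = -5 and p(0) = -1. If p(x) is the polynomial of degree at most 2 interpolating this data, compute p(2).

127/10

Evaluate each Lagrange basis at x = 2:
L_0(2) = (3)·(2)/[(-4)·(-5)] = 3/10
L_1(2) = (7)·(2)/[(4)·(-1)] = -7/2
L_2(2) = (7)·(3)/[(5)·(1)] = 21/5
Sum: (-2)·(3/10) + (-5)·(-7/2) + (-1)·(21/5) = 127/10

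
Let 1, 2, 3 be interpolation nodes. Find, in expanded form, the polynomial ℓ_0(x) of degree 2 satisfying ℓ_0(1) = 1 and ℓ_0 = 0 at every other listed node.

ℓ_0(x) = (x - 2)(x - 3) / [(-1)·(-2)]
       = (x^2 - 5x + 6) / (2)

ℓ_0(x) = (1/2)x^2 - (5/2)x + 3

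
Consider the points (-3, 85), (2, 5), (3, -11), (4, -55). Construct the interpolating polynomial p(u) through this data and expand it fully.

p(u) = -2u^3 + 4u^2 + 2u + 1

Build the Lagrange basis polynomials:
L_0(u) = (u - 2)(u - 3)(u - 4) / [-210] = -(1/210)u^3 + (3/70)u^2 - (13/105)u + 4/35
L_1(u) = (u + 3)(u - 3)(u - 4) / [10] = (1/10)u^3 - (2/5)u^2 - (9/10)u + 18/5
L_2(u) = (u + 3)(u - 2)(u - 4) / [-6] = -(1/6)u^3 + (1/2)u^2 + (5/3)u - 4
L_3(u) = (u + 3)(u - 2)(u - 3) / [14] = (1/14)u^3 - (1/7)u^2 - (9/14)u + 9/7
p(u) = 85·L_0 + 5·L_1 + (-11)·L_2 + (-55)·L_3
  85·L_0(u) = -(17/42)u^3 + (51/14)u^2 - (221/21)u + 68/7
  5·L_1(u) = (1/2)u^3 - 2u^2 - (9/2)u + 18
  (-11)·L_2(u) = (11/6)u^3 - (11/2)u^2 - (55/3)u + 44
  (-55)·L_3(u) = -(55/14)u^3 + (55/7)u^2 + (495/14)u - 495/7
Adding term by term: -2u^3 + 4u^2 + 2u + 1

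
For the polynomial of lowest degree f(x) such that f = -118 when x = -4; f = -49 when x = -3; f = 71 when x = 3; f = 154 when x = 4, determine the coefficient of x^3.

2

The leading coefficient equals the top divided difference f[-4,-3,3,4].
f[-4,-3] = (-49 - (-118)) / (-3 - (-4)) = 69
f[-3,3] = (71 - (-49)) / (3 - (-3)) = 20
f[3,4] = (154 - 71) / (4 - 3) = 83
f[-4,-3,3] = (20 - 69) / (3 - (-4)) = -7
f[-3,3,4] = (83 - 20) / (4 - (-3)) = 9
f[-4,-3,3,4] = (9 - (-7)) / (4 - (-4)) = 2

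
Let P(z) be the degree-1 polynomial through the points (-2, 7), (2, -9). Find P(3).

L_0(3) = (1)/[(-4)] = -1/4
L_1(3) = (5)/[(4)] = 5/4
Sum: 7·(-1/4) + (-9)·(5/4) = -13

-13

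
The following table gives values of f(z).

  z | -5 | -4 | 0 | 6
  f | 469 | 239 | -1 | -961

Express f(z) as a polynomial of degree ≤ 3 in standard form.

f(z) = -4z^3 - 2z^2 - 4z - 1

Build the Lagrange basis polynomials:
L_0(z) = (z + 4)z(z - 6) / [-55] = -(1/55)z^3 + (2/55)z^2 + (24/55)z
L_1(z) = (z + 5)z(z - 6) / [40] = (1/40)z^3 - (1/40)z^2 - (3/4)z
L_2(z) = (z + 5)(z + 4)(z - 6) / [-120] = -(1/120)z^3 - (1/40)z^2 + (17/60)z + 1
L_3(z) = (z + 5)(z + 4)z / [660] = (1/660)z^3 + (3/220)z^2 + (1/33)z
f(z) = 469·L_0 + 239·L_1 + (-1)·L_2 + (-961)·L_3
  469·L_0(z) = -(469/55)z^3 + (938/55)z^2 + (11256/55)z
  239·L_1(z) = (239/40)z^3 - (239/40)z^2 - (717/4)z
  (-1)·L_2(z) = (1/120)z^3 + (1/40)z^2 - (17/60)z - 1
  (-961)·L_3(z) = -(961/660)z^3 - (2883/220)z^2 - (961/33)z
Adding term by term: -4z^3 - 2z^2 - 4z - 1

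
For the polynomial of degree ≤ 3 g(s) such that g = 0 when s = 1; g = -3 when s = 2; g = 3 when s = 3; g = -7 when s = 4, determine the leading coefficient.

Build the Lagrange basis polynomials:
L_0(s) = (s - 2)(s - 3)(s - 4) / [-6] = -(1/6)s^3 + (3/2)s^2 - (13/3)s + 4
L_1(s) = (s - 1)(s - 3)(s - 4) / [2] = (1/2)s^3 - 4s^2 + (19/2)s - 6
L_2(s) = (s - 1)(s - 2)(s - 4) / [-2] = -(1/2)s^3 + (7/2)s^2 - 7s + 4
L_3(s) = (s - 1)(s - 2)(s - 3) / [6] = (1/6)s^3 - s^2 + (11/6)s - 1
g(s) = 0·L_0 + (-3)·L_1 + 3·L_2 + (-7)·L_3
Only the coefficient of s^3 is needed; take it from each L_i and combine:
0·(-1/6) + (-3)·(1/2) + 3·(-1/2) + (-7)·(1/6) = -25/6

-25/6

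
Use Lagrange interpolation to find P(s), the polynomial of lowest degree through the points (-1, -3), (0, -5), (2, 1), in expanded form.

Build the Lagrange basis polynomials:
L_0(s) = s(s - 2) / [3] = (1/3)s^2 - (2/3)s
L_1(s) = (s + 1)(s - 2) / [-2] = -(1/2)s^2 + (1/2)s + 1
L_2(s) = (s + 1)s / [6] = (1/6)s^2 + (1/6)s
P(s) = (-3)·L_0 + (-5)·L_1 + 1·L_2
  (-3)·L_0(s) = -s^2 + 2s
  (-5)·L_1(s) = (5/2)s^2 - (5/2)s - 5
  1·L_2(s) = (1/6)s^2 + (1/6)s
Adding term by term: (5/3)s^2 - (1/3)s - 5

P(s) = (5/3)s^2 - (1/3)s - 5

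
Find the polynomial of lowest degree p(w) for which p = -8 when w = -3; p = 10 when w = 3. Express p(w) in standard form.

p(w) = 3w + 1

L_0(w) = (w - 3) / [-6] = -(1/6)w + 1/2
L_1(w) = (w + 3) / [6] = (1/6)w + 1/2
p(w) = (-8)·L_0 + 10·L_1
  (-8)·L_0(w) = (4/3)w - 4
  10·L_1(w) = (5/3)w + 5
Adding term by term: 3w + 1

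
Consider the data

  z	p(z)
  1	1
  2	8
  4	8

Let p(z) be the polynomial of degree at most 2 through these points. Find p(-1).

-27

Using Newton's divided-difference form:
p[1,2] = (8 - 1) / (2 - 1) = 7
p[2,4] = (8 - 8) / (4 - 2) = 0
p[1,2,4] = (0 - 7) / (4 - 1) = -7/3
p(-1) = 1 + 7·(-2) + (-7/3)·(-2)·(-3) = -27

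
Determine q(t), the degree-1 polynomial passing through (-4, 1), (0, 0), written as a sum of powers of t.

q(t) = -(1/4)t

Build the Lagrange basis polynomials:
L_0(t) = t / [-4] = -(1/4)t
L_1(t) = (t + 4) / [4] = (1/4)t + 1
q(t) = 1·L_0 + 0·L_1
  1·L_0(t) = -(1/4)t
  0·L_1(t) = 0
Adding term by term: -(1/4)t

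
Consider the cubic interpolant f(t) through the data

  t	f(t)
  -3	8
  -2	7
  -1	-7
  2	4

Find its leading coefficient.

Build the Lagrange basis polynomials:
L_0(t) = (t + 2)(t + 1)(t - 2) / [-10] = -(1/10)t^3 - (1/10)t^2 + (2/5)t + 2/5
L_1(t) = (t + 3)(t + 1)(t - 2) / [4] = (1/4)t^3 + (1/2)t^2 - (5/4)t - 3/2
L_2(t) = (t + 3)(t + 2)(t - 2) / [-6] = -(1/6)t^3 - (1/2)t^2 + (2/3)t + 2
L_3(t) = (t + 3)(t + 2)(t + 1) / [60] = (1/60)t^3 + (1/10)t^2 + (11/60)t + 1/10
f(t) = 8·L_0 + 7·L_1 + (-7)·L_2 + 4·L_3
Only the coefficient of t^3 is needed; take it from each L_i and combine:
8·(-1/10) + 7·(1/4) + (-7)·(-1/6) + 4·(1/60) = 131/60

131/60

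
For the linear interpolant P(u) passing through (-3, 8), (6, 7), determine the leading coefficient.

Build the Lagrange basis polynomials:
L_0(u) = (u - 6) / [-9] = -(1/9)u + 2/3
L_1(u) = (u + 3) / [9] = (1/9)u + 1/3
P(u) = 8·L_0 + 7·L_1
Only the coefficient of u is needed; take it from each L_i and combine:
8·(-1/9) + 7·(1/9) = -1/9

-1/9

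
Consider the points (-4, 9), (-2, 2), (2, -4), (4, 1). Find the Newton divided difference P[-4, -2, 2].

1/3

P[-4,-2] = (2 - 9) / (-2 - (-4)) = -7/2
P[-2,2] = (-4 - 2) / (2 - (-2)) = -3/2
P[-4,-2,2] = (-3/2 - (-7/2)) / (2 - (-4)) = 1/3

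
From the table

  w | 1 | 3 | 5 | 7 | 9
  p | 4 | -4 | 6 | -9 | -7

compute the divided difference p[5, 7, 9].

17/8

p[5,7] = (-9 - 6) / (7 - 5) = -15/2
p[7,9] = (-7 - (-9)) / (9 - 7) = 1
p[5,7,9] = (1 - (-15/2)) / (9 - 5) = 17/8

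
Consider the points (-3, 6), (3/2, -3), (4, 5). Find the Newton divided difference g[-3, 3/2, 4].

g[-3,3/2] = (-3 - 6) / (3/2 - (-3)) = -2
g[3/2,4] = (5 - (-3)) / (4 - 3/2) = 16/5
g[-3,3/2,4] = (16/5 - (-2)) / (4 - (-3)) = 26/35

26/35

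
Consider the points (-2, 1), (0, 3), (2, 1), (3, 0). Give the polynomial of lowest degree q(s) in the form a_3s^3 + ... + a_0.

Newton's divided differences:
q[-2,0] = (3 - 1) / (0 - (-2)) = 1
q[0,2] = (1 - 3) / (2 - 0) = -1
q[2,3] = (0 - 1) / (3 - 2) = -1
q[-2,0,2] = (-1 - 1) / (2 - (-2)) = -1/2
q[0,2,3] = (-1 - (-1)) / (3 - 0) = 0
q[-2,0,2,3] = (0 - (-1/2)) / (3 - (-2)) = 1/10
q(s) = 1 + 1·(s + 2) + (-1/2)·(s + 2)s + (1/10)·(s + 2)s(s - 2)
Expanding: q(s) = (1/10)s^3 - (1/2)s^2 - (2/5)s + 3

q(s) = (1/10)s^3 - (1/2)s^2 - (2/5)s + 3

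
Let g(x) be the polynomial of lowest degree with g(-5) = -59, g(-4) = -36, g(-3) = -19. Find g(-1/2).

-11/4

L_0(-1/2) = (7/2)·(5/2)/[(-1)·(-2)] = 35/8
L_1(-1/2) = (9/2)·(5/2)/[(1)·(-1)] = -45/4
L_2(-1/2) = (9/2)·(7/2)/[(2)·(1)] = 63/8
Sum: (-59)·(35/8) + (-36)·(-45/4) + (-19)·(63/8) = -11/4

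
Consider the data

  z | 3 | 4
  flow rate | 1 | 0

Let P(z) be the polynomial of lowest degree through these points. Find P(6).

Evaluate each Lagrange basis at z = 6:
L_0(6) = (2)/[(-1)] = -2
L_1(6) = (3)/[(1)] = 3
Sum: 1·(-2) + 0 = -2

-2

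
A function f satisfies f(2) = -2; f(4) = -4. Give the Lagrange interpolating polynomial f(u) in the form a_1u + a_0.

L_0(u) = (u - 4) / [-2] = -(1/2)u + 2
L_1(u) = (u - 2) / [2] = (1/2)u - 1
f(u) = (-2)·L_0 + (-4)·L_1
  (-2)·L_0(u) = u - 4
  (-4)·L_1(u) = -2u + 4
Adding term by term: -u

f(u) = -u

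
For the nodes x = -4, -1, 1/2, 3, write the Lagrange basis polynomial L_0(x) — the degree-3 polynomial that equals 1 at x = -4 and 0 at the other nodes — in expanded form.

L_0(x) = -(2/189)x^3 + (5/189)x^2 + (4/189)x - 1/63

L_0(x) = (x + 1)(x - 1/2)(x - 3) / [(-3)·(-9/2)·(-7)]
       = (x^3 - (5/2)x^2 - 2x + 3/2) / (-189/2)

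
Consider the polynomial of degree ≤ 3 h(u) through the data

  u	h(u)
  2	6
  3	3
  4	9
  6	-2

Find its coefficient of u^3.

L_0(u) = (u - 3)(u - 4)(u - 6) / [-8] = -(1/8)u^3 + (13/8)u^2 - (27/4)u + 9
L_1(u) = (u - 2)(u - 4)(u - 6) / [3] = (1/3)u^3 - 4u^2 + (44/3)u - 16
L_2(u) = (u - 2)(u - 3)(u - 6) / [-4] = -(1/4)u^3 + (11/4)u^2 - 9u + 9
L_3(u) = (u - 2)(u - 3)(u - 4) / [24] = (1/24)u^3 - (3/8)u^2 + (13/12)u - 1
h(u) = 6·L_0 + 3·L_1 + 9·L_2 + (-2)·L_3
Only the coefficient of u^3 is needed; take it from each L_i and combine:
6·(-1/8) + 3·(1/3) + 9·(-1/4) + (-2)·(1/24) = -25/12

-25/12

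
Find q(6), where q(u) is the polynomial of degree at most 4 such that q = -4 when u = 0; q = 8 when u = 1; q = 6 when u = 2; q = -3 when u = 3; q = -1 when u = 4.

L_0(6) = (5)·(4)·(3)·(2)/[(-1)·(-2)·(-3)·(-4)] = 5
L_1(6) = (6)·(4)·(3)·(2)/[(1)·(-1)·(-2)·(-3)] = -24
L_2(6) = (6)·(5)·(3)·(2)/[(2)·(1)·(-1)·(-2)] = 45
L_3(6) = (6)·(5)·(4)·(2)/[(3)·(2)·(1)·(-1)] = -40
L_4(6) = (6)·(5)·(4)·(3)/[(4)·(3)·(2)·(1)] = 15
Sum: (-4)·(5) + 8·(-24) + 6·(45) + (-3)·(-40) + (-1)·(15) = 163

163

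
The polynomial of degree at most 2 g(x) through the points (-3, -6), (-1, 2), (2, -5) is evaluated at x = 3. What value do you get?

Using Newton's divided-difference form:
g[-3,-1] = (2 - (-6)) / (-1 - (-3)) = 4
g[-1,2] = (-5 - 2) / (2 - (-1)) = -7/3
g[-3,-1,2] = (-7/3 - 4) / (2 - (-3)) = -19/15
g(3) = -6 + 4·(6) + (-19/15)·(6)·(4) = -62/5

-62/5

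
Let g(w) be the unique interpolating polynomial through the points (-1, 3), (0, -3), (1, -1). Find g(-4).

Evaluate each Lagrange basis at w = -4:
L_0(-4) = (-4)·(-5)/[(-1)·(-2)] = 10
L_1(-4) = (-3)·(-5)/[(1)·(-1)] = -15
L_2(-4) = (-3)·(-4)/[(2)·(1)] = 6
Sum: 3·(10) + (-3)·(-15) + (-1)·(6) = 69

69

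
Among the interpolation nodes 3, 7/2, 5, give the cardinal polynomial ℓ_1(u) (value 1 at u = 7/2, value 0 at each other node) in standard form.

ℓ_1(u) = (u - 3)(u - 5) / [(1/2)·(-3/2)]
       = (u^2 - 8u + 15) / (-3/4)

ℓ_1(u) = -(4/3)u^2 + (32/3)u - 20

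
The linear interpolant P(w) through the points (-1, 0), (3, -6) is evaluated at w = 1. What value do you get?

Evaluate each Lagrange basis at w = 1:
L_0(1) = (-2)/[(-4)] = 1/2
L_1(1) = (2)/[(4)] = 1/2
Sum: 0 + (-6)·(1/2) = -3

-3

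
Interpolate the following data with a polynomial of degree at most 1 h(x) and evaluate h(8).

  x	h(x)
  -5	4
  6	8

L_0(8) = (2)/[(-11)] = -2/11
L_1(8) = (13)/[(11)] = 13/11
Sum: 4·(-2/11) + 8·(13/11) = 96/11

96/11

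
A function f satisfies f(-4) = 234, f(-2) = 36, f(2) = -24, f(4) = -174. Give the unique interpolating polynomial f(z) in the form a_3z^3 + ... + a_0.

f(z) = -3z^3 + 2z^2 - 3z - 2

Build the Lagrange basis polynomials:
L_0(z) = (z + 2)(z - 2)(z - 4) / [-96] = -(1/96)z^3 + (1/24)z^2 + (1/24)z - 1/6
L_1(z) = (z + 4)(z - 2)(z - 4) / [48] = (1/48)z^3 - (1/24)z^2 - (1/3)z + 2/3
L_2(z) = (z + 4)(z + 2)(z - 4) / [-48] = -(1/48)z^3 - (1/24)z^2 + (1/3)z + 2/3
L_3(z) = (z + 4)(z + 2)(z - 2) / [96] = (1/96)z^3 + (1/24)z^2 - (1/24)z - 1/6
f(z) = 234·L_0 + 36·L_1 + (-24)·L_2 + (-174)·L_3
  234·L_0(z) = -(39/16)z^3 + (39/4)z^2 + (39/4)z - 39
  36·L_1(z) = (3/4)z^3 - (3/2)z^2 - 12z + 24
  (-24)·L_2(z) = (1/2)z^3 + z^2 - 8z - 16
  (-174)·L_3(z) = -(29/16)z^3 - (29/4)z^2 + (29/4)z + 29
Adding term by term: -3z^3 + 2z^2 - 3z - 2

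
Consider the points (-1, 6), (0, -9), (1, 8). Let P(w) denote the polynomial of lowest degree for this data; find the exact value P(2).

57

Evaluate each Lagrange basis at w = 2:
L_0(2) = (2)·(1)/[(-1)·(-2)] = 1
L_1(2) = (3)·(1)/[(1)·(-1)] = -3
L_2(2) = (3)·(2)/[(2)·(1)] = 3
Sum: 6·(1) + (-9)·(-3) + 8·(3) = 57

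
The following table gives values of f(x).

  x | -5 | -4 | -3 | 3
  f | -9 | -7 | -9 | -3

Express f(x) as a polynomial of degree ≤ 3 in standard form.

Build the Lagrange basis polynomials:
L_0(x) = (x + 4)(x + 3)(x - 3) / [-16] = -(1/16)x^3 - (1/4)x^2 + (9/16)x + 9/4
L_1(x) = (x + 5)(x + 3)(x - 3) / [7] = (1/7)x^3 + (5/7)x^2 - (9/7)x - 45/7
L_2(x) = (x + 5)(x + 4)(x - 3) / [-12] = -(1/12)x^3 - (1/2)x^2 + (7/12)x + 5
L_3(x) = (x + 5)(x + 4)(x + 3) / [336] = (1/336)x^3 + (1/28)x^2 + (47/336)x + 5/28
f(x) = (-9)·L_0 + (-7)·L_1 + (-9)·L_2 + (-3)·L_3
  (-9)·L_0(x) = (9/16)x^3 + (9/4)x^2 - (81/16)x - 81/4
  (-7)·L_1(x) = -x^3 - 5x^2 + 9x + 45
  (-9)·L_2(x) = (3/4)x^3 + (9/2)x^2 - (21/4)x - 45
  (-3)·L_3(x) = -(1/112)x^3 - (3/28)x^2 - (47/112)x - 15/28
Adding term by term: (17/56)x^3 + (23/14)x^2 - (97/56)x - 291/14

f(x) = (17/56)x^3 + (23/14)x^2 - (97/56)x - 291/14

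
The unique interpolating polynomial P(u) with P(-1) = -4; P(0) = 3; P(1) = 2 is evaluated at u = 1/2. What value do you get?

7/2

L_0(1/2) = (1/2)·(-1/2)/[(-1)·(-2)] = -1/8
L_1(1/2) = (3/2)·(-1/2)/[(1)·(-1)] = 3/4
L_2(1/2) = (3/2)·(1/2)/[(2)·(1)] = 3/8
Sum: (-4)·(-1/8) + 3·(3/4) + 2·(3/8) = 7/2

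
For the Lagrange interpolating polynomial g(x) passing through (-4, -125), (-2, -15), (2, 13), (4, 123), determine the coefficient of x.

L_0(x) = (x + 2)(x - 2)(x - 4) / [-96] = -(1/96)x^3 + (1/24)x^2 + (1/24)x - 1/6
L_1(x) = (x + 4)(x - 2)(x - 4) / [48] = (1/48)x^3 - (1/24)x^2 - (1/3)x + 2/3
L_2(x) = (x + 4)(x + 2)(x - 4) / [-48] = -(1/48)x^3 - (1/24)x^2 + (1/3)x + 2/3
L_3(x) = (x + 4)(x + 2)(x - 2) / [96] = (1/96)x^3 + (1/24)x^2 - (1/24)x - 1/6
g(x) = (-125)·L_0 + (-15)·L_1 + 13·L_2 + 123·L_3
Only the coefficient of x is needed; take it from each L_i and combine:
(-125)·(1/24) + (-15)·(-1/3) + 13·(1/3) + 123·(-1/24) = -1

-1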